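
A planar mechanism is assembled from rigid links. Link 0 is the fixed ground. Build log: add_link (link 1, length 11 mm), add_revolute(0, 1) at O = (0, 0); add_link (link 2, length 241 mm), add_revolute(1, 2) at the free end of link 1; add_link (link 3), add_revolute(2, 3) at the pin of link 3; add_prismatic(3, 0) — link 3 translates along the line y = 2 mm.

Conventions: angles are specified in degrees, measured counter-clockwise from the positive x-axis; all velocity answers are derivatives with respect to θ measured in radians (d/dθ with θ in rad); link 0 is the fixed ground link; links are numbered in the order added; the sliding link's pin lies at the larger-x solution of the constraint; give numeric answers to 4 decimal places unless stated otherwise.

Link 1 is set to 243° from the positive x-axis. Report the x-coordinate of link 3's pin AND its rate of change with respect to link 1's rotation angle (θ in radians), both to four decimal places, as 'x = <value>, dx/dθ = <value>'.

geometry: r = 11 mm, L = 241 mm, e = 2 mm
crank pin P = (r cos θ, r sin θ) = (-4.993895, -9.801072)
h = r sin θ − e = -9.801072 − 2 = -11.801072
x = r cos θ + √(L² − h²) = -4.993895 + 240.710894 = 235.716999
dx/dθ = −r sin θ − h·r cos θ/√(L² − h²) (θ in radians; h = -11.801072) = 9.556241

x = 235.7170, dx/dθ = 9.5562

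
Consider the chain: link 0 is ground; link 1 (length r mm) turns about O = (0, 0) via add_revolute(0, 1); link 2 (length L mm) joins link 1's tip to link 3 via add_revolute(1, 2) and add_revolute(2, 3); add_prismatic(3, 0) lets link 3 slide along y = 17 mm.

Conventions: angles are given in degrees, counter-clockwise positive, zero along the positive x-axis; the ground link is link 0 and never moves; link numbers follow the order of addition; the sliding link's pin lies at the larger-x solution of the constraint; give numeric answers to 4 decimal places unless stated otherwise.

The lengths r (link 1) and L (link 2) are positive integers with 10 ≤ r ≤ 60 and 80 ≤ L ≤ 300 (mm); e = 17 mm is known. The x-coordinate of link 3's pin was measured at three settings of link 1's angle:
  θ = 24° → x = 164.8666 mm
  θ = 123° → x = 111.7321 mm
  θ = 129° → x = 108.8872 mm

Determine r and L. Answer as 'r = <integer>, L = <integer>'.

constraint per measurement: (x − r cos θ)² + (r sin θ − e)² = L²
subtracting the θ₁ and θ₂ equations cancels the r² and L² terms:
r = (x₁² − x₂²) / (2[(x₁cos θ₁ + e sin θ₁) − (x₂cos θ₂ + e sin θ₂)]) = 36.0000 → r = 36
L² = (x₁ − r cos θ₁)² + (r sin θ₁ − e)² = 17424.0045 → L = 132.0000 → L = 132
check at θ₃=129°: x = 108.8872 (printed 108.8872) ✓

r = 36, L = 132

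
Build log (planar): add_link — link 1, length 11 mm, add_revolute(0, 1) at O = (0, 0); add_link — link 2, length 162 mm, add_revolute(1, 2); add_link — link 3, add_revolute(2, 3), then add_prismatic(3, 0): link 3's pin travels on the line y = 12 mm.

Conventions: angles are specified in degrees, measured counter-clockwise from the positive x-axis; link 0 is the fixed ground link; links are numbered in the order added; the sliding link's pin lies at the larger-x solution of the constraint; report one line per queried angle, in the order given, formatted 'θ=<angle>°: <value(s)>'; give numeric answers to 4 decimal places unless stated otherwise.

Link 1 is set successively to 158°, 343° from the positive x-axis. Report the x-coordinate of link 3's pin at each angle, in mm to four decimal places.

geometry: r = 11 mm, L = 162 mm, e = 12 mm
θ=158°: crank pin P = (r cos θ, r sin θ) = (-10.199022, 4.120673)
θ=158°: h = r sin θ − e = 4.120673 − 12 = -7.879327
θ=158°: x = r cos θ + √(L² − h²) = -10.199022 + 161.808270 = 151.609247
θ=343°: crank pin P = (r cos θ, r sin θ) = (10.519352, -3.216089)
θ=343°: h = r sin θ − e = -3.216089 − 12 = -15.216089
θ=343°: x = r cos θ + √(L² − h²) = 10.519352 + 161.283820 = 171.803172

θ=158°: 151.6092
θ=343°: 171.8032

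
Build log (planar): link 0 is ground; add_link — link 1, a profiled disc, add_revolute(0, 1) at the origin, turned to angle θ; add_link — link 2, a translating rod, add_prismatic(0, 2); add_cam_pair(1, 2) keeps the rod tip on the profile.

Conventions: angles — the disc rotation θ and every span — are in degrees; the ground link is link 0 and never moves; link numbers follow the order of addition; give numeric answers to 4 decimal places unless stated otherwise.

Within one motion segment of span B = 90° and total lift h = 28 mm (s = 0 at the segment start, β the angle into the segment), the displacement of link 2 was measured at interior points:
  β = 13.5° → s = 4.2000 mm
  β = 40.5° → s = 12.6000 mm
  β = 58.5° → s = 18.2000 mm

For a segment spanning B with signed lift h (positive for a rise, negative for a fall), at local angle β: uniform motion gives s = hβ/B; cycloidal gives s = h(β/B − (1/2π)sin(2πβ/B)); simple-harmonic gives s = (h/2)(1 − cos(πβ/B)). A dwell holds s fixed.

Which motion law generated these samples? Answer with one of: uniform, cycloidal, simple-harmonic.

candidates at β/B = r: uniform s = h·r (linear in β); cycloidal s = h·(r − sin(2πr)/(2π)); simple-harmonic s = (h/2)(1 − cos(πr))
β=13.5°: printed 4.2000 | uniform 4.2000, cycloidal 0.5947, simple-harmonic 1.5259
β=40.5°: printed 12.6000 | uniform 12.6000, cycloidal 11.2229, simple-harmonic 11.8099
β=58.5°: printed 18.2000 | uniform 18.2000, cycloidal 21.8053, simple-harmonic 20.3559
only one law matches every sample → uniform

uniform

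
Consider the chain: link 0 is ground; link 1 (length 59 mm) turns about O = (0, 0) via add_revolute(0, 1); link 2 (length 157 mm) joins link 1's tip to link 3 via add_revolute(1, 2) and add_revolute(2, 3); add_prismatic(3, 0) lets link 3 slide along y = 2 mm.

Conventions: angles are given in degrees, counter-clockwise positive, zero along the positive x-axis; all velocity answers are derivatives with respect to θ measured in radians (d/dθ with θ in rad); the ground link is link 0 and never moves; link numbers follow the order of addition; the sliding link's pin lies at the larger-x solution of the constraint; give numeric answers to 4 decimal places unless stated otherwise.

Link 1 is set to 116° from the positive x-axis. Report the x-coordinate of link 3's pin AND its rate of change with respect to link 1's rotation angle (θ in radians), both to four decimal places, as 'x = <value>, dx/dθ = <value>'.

geometry: r = 59 mm, L = 157 mm, e = 2 mm
crank pin P = (r cos θ, r sin θ) = (-25.863898, 53.028849)
h = r sin θ − e = 53.028849 − 2 = 51.028849
x = r cos θ + √(L² − h²) = -25.863898 + 148.475778 = 122.611880
dx/dθ = −r sin θ − h·r cos θ/√(L² − h²) (θ in radians; h = 51.028849) = -44.139824

x = 122.6119, dx/dθ = -44.1398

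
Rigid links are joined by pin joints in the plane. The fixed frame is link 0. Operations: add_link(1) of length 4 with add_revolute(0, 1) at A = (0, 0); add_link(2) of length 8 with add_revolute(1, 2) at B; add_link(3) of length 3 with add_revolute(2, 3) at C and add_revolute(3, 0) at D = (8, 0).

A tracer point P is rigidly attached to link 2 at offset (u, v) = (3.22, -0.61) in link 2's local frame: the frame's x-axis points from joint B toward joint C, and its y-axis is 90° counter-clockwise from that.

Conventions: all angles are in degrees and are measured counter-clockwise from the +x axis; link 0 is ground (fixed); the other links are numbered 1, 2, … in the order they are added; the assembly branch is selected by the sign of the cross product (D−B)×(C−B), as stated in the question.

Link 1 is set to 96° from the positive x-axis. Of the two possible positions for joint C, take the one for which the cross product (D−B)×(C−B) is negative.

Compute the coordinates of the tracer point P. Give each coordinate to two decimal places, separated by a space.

A=(0,0), D=(8.00,0)
B = A + 4.00·(cos96°, sin96°) = (-0.4181, 3.9781)
|BD| = 9.3107
circle(B,8.00) ∩ circle(D,3.00): a=7.6089, h=2.4706
  candidates: C₊=(7.5169,2.9609) cross=23.003; C₋=(5.4058,-1.5066) cross=-23.003
  branch - wants cross < 0 → take C=(5.4058,-1.5066) (cross=-23.003)
ex = (C−B)/|BC| = (0.7280,-0.6856); ey = (0.6856,0.7280)
P = B + 3.22·ex + -0.61·ey = (1.5078,1.3264)

1.51 1.33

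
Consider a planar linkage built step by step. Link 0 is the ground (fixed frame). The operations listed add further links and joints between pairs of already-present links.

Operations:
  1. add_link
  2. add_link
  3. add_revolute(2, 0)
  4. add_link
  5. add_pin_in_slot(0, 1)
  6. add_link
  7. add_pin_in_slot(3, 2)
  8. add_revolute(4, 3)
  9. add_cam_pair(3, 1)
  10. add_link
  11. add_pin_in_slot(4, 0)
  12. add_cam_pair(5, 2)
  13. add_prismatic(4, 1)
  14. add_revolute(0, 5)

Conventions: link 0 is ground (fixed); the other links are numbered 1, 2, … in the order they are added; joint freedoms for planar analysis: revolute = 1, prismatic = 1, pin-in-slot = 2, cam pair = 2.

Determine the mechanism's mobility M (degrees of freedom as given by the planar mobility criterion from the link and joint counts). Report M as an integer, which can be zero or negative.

(L,J1,J2)=(1,0,0); link0 fixed
link1: (2,0,0)
link2: (3,0,0)
R 2-0 [J1]: (3,1,0)
link3: (4,1,0)
PS 0-1 [J2]: (4,1,1)
link4: (5,1,1)
PS 3-2 [J2]: (5,1,2)
R 4-3 [J1]: (5,2,2)
C 3-1 [J2]: (5,2,3)
link5: (6,2,3)
PS 4-0 [J2]: (6,2,4)
C 5-2 [J2]: (6,2,5)
P 4-1 [J1]: (6,3,5)
R 0-5 [J1]: (6,4,5)
Grübler: 3·5 − 2·4 − 5 = 2

M = 2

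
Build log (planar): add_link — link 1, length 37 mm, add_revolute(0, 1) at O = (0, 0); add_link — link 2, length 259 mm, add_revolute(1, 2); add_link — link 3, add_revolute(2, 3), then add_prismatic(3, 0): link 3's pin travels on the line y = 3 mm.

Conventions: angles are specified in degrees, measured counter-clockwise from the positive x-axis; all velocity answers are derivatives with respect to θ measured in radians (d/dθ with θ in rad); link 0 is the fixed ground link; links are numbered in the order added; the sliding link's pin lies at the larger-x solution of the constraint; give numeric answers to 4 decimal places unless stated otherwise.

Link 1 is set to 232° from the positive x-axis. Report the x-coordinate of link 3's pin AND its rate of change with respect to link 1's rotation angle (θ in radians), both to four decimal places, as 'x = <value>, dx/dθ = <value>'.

geometry: r = 37 mm, L = 259 mm, e = 3 mm
crank pin P = (r cos θ, r sin θ) = (-22.779475, -29.156398)
h = r sin θ − e = -29.156398 − 3 = -32.156398
x = r cos θ + √(L² − h²) = -22.779475 + 256.996043 = 234.216568
dx/dθ = −r sin θ − h·r cos θ/√(L² − h²) (θ in radians; h = -32.156398) = 26.306137

x = 234.2166, dx/dθ = 26.3061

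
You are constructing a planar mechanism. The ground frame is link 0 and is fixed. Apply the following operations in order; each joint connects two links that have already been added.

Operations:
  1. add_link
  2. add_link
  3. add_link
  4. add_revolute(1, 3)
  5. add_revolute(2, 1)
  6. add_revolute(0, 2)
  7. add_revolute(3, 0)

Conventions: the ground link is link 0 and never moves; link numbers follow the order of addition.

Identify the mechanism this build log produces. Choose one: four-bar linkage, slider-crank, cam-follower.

links: 4 (incl. ground); joints: 4 revolute, 0 prismatic, 0 higher (cam) pair, forming one closed loop
4 links in a single 4R loop → four-bar linkage

four-bar linkage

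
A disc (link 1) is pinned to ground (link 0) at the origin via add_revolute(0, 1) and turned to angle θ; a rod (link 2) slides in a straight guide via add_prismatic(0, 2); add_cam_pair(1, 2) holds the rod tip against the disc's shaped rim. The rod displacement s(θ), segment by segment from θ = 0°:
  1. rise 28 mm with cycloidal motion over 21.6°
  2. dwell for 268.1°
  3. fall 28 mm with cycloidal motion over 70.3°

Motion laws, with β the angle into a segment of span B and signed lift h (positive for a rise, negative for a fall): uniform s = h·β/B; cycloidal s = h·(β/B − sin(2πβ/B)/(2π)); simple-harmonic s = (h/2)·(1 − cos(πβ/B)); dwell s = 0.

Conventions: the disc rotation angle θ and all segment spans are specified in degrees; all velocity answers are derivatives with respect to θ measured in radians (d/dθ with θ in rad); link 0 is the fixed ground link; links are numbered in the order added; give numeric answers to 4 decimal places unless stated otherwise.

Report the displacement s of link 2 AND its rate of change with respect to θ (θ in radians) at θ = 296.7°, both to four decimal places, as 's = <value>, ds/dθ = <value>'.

segment 1 (0° to 21.6°, cycloidal, h = 28) is passed completely: s = 0.0000 + (28) = 28.0000
segment 2 (21.6° to 289.7°, dwell): s unchanged at 28.0000
θ = 296.7° falls in segment 3 (289.7° to 360°, cycloidal, h = -28): β = 296.7 − 289.7 = 7°, B = 70.3°; Δs = -28·(0.0996 − sin(2π·0.0996)/(2π)) = -0.1784; s = 28.0000 − 0.1784 = 27.8216
velocity in seg [289.7°–360°] (cycloidal), θ in radians: β = 7° = 0.1222 rad, B = 70.3° = 1.2270 rad; ds/dθ = (h/B)(1 − cos(2πβ/B)) = ((-28)/1.2270)(1 − cos(2π·0.0996)) = -4.322430 mm/rad

s = 27.8216, ds/dθ = -4.3224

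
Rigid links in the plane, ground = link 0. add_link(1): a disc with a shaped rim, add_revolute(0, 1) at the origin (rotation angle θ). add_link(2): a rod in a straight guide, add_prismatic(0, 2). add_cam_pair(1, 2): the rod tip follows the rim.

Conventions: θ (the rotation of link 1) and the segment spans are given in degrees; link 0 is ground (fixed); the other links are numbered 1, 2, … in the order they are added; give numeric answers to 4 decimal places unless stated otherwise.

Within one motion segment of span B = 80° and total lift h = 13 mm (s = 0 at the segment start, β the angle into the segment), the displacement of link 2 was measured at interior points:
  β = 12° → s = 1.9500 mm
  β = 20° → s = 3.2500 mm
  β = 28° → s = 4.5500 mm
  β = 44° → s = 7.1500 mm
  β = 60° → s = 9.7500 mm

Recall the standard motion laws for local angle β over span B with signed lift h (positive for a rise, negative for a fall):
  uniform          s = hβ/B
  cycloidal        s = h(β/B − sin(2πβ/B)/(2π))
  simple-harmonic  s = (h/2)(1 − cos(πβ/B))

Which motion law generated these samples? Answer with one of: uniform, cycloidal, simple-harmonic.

candidates at β/B = r: uniform s = h·r (linear in β); cycloidal s = h·(r − sin(2πr)/(2π)); simple-harmonic s = (h/2)(1 − cos(πr))
β=12°: printed 1.9500 | uniform 1.9500, cycloidal 0.2761, simple-harmonic 0.7085
β=20°: printed 3.2500 | uniform 3.2500, cycloidal 1.1810, simple-harmonic 1.9038
β=28°: printed 4.5500 | uniform 4.5500, cycloidal 2.8761, simple-harmonic 3.5491
β=44°: printed 7.1500 | uniform 7.1500, cycloidal 7.7894, simple-harmonic 7.5168
β=60°: printed 9.7500 | uniform 9.7500, cycloidal 11.8190, simple-harmonic 11.0962
only one law matches every sample → uniform

uniform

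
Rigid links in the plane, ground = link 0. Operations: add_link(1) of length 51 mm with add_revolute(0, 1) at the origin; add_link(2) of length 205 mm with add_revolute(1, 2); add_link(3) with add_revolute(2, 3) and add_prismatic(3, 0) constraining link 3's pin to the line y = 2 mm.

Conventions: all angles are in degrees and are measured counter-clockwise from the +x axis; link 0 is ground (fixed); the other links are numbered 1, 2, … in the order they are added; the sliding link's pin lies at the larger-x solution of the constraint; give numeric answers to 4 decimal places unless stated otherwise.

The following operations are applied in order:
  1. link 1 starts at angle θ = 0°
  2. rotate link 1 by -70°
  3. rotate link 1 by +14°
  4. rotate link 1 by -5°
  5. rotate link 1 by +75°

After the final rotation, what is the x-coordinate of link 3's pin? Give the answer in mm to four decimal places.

geometry: r = 51 mm, L = 205 mm, e = 2 mm; θ starts at 0°
rotate link 1 by -70°: θ ← 0° -70° = -70°
rotate link 1 by +14°: θ ← -70° +14° = -56°
rotate link 1 by -5°: θ ← -56° -5° = -61°
rotate link 1 by +75°: θ ← -61° +75° = 14°
crank pin P = (r cos θ, r sin θ) = (49.485082, 12.338017)
h = r sin θ − e = 12.338017 − 2 = 10.338017
x = r cos θ + √(L² − h²) = 49.485082 + 204.739164 = 254.224246

254.2242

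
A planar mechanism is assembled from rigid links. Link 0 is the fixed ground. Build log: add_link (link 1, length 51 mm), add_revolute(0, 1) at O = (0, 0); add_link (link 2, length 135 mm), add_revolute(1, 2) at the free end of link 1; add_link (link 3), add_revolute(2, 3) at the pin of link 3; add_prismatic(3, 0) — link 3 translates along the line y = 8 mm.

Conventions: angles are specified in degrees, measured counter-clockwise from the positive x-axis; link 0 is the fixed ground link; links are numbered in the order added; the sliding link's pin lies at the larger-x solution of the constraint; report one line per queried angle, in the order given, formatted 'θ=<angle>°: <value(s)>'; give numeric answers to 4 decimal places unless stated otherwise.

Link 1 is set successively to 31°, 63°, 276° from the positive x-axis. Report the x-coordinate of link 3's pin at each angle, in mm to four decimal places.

geometry: r = 51 mm, L = 135 mm, e = 8 mm
θ=31°: crank pin P = (r cos θ, r sin θ) = (43.715532, 26.266942)
θ=31°: h = r sin θ − e = 26.266942 − 8 = 18.266942
θ=31°: x = r cos θ + √(L² − h²) = 43.715532 + 133.758435 = 177.473967
θ=63°: crank pin P = (r cos θ, r sin θ) = (23.153515, 45.441333)
θ=63°: h = r sin θ − e = 45.441333 − 8 = 37.441333
θ=63°: x = r cos θ + √(L² − h²) = 23.153515 + 129.704073 = 152.857589
θ=276°: crank pin P = (r cos θ, r sin θ) = (5.330952, -50.720617)
θ=276°: h = r sin θ − e = -50.720617 − 8 = -58.720617
θ=276°: x = r cos θ + √(L² − h²) = 5.330952 + 121.560229 = 126.891180

θ=31°: 177.4740
θ=63°: 152.8576
θ=276°: 126.8912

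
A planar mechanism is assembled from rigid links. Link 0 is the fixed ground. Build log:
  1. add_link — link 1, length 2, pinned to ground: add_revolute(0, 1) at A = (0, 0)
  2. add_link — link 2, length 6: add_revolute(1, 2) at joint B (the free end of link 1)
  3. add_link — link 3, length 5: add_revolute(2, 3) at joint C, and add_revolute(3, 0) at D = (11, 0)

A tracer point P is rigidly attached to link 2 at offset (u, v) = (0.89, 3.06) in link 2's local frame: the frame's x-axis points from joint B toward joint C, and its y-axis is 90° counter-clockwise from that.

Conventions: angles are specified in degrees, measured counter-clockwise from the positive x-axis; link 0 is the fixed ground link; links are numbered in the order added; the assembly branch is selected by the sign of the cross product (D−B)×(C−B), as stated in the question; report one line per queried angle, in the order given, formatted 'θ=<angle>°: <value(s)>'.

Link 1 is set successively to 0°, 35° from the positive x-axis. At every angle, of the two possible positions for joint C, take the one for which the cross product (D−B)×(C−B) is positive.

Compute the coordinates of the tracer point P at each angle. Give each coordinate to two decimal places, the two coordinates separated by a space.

A=(0,0), D=(11.00,0)
θ=0°: B = A + 2.00·(cos0°, sin0°) = (2.0000, 0.0000)
θ=0°: |BD| = 9.0000
θ=0°: circle(B,6.00) ∩ circle(D,5.00): a=5.1111, h=3.1427
θ=0°:   candidates: C₊=(7.1111,3.1427) cross=28.284; C₋=(7.1111,-3.1427) cross=-28.284
θ=0°:   branch + wants cross > 0 → take C=(7.1111,3.1427) (cross=28.284)
θ=0°: ex = (C−B)/|BC| = (0.8519,0.5238); ey = (-0.5238,0.8519)
θ=0°: P = B + 0.89·ex + 3.06·ey = (1.1554,3.0728)
θ=35°: B = A + 2.00·(cos35°, sin35°) = (1.6383, 1.1472)
θ=35°: |BD| = 9.4317
θ=35°: circle(B,6.00) ∩ circle(D,5.00): a=5.2990, h=2.8144
θ=35°:   candidates: C₊=(7.2403,3.2961) cross=26.544; C₋=(6.5557,-2.2908) cross=-26.544
θ=35°:   branch + wants cross > 0 → take C=(7.2403,3.2961) (cross=26.544)
θ=35°: ex = (C−B)/|BC| = (0.9337,0.3582); ey = (-0.3582,0.9337)
θ=35°: P = B + 0.89·ex + 3.06·ey = (1.3733,4.3229)

θ=0°: 1.16 3.07
θ=35°: 1.37 4.32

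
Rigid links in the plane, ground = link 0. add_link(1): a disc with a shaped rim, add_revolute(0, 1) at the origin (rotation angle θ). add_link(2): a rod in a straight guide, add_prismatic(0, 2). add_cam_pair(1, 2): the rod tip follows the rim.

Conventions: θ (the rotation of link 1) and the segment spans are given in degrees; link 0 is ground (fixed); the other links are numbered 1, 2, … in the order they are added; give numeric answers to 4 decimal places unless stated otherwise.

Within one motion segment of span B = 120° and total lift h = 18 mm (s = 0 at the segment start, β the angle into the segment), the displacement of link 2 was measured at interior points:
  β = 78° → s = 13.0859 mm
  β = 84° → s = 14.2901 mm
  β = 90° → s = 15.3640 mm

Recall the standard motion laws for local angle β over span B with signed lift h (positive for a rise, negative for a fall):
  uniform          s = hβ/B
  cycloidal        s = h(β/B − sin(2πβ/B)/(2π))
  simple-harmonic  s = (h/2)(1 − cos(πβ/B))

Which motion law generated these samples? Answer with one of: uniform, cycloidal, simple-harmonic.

candidates at β/B = r: uniform s = h·r (linear in β); cycloidal s = h·(r − sin(2πr)/(2π)); simple-harmonic s = (h/2)(1 − cos(πr))
β=78°: printed 13.0859 | uniform 11.7000, cycloidal 14.0177, simple-harmonic 13.0859
β=84°: printed 14.2901 | uniform 12.6000, cycloidal 15.3246, simple-harmonic 14.2901
β=90°: printed 15.3640 | uniform 13.5000, cycloidal 16.3648, simple-harmonic 15.3640
only one law matches every sample → simple-harmonic

simple-harmonic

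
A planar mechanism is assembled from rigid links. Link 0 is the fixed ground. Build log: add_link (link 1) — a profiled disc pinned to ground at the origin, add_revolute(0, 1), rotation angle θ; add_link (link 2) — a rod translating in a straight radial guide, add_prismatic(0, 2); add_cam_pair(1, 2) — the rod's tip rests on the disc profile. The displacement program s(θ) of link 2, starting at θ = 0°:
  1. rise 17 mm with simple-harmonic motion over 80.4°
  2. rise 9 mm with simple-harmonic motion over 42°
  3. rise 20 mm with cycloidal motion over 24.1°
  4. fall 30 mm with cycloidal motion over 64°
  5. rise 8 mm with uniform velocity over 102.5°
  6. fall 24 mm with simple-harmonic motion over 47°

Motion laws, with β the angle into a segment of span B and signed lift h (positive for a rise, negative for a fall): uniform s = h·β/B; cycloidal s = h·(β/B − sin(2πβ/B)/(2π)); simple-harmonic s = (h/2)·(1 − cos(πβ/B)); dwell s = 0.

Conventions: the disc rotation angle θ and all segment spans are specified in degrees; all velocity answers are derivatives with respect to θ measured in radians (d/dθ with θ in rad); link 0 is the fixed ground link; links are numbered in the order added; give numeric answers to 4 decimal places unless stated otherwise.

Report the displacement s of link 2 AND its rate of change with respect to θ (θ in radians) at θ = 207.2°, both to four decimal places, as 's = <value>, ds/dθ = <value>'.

seg 1 [0°–80.4°] simple-harmonic, h=17: full span → s += 17 → s = 17.0000
seg 2 [80.4°–122.4°] simple-harmonic, h=9: full span → s += 9 → s = 26.0000
seg 3 [122.4°–146.5°] cycloidal, h=20: full span → s += 20 → s = 46.0000
seg 4 [146.5°–210.5°] cycloidal, h=-30: θ=207.2° here. β=60.7, B=64. -30·(0.9484 − sin(2π·0.9484)/(2π)) = -29.9731 → s = 16.0269
velocity in seg [146.5°–210.5°] (cycloidal), θ in radians: β = 60.7° = 1.0594 rad, B = 64° = 1.1170 rad; ds/dθ = (h/B)(1 − cos(2πβ/B)) = ((-30)/1.1170)(1 − cos(2π·0.9484)) = -1.397203 mm/rad

s = 16.0269, ds/dθ = -1.3972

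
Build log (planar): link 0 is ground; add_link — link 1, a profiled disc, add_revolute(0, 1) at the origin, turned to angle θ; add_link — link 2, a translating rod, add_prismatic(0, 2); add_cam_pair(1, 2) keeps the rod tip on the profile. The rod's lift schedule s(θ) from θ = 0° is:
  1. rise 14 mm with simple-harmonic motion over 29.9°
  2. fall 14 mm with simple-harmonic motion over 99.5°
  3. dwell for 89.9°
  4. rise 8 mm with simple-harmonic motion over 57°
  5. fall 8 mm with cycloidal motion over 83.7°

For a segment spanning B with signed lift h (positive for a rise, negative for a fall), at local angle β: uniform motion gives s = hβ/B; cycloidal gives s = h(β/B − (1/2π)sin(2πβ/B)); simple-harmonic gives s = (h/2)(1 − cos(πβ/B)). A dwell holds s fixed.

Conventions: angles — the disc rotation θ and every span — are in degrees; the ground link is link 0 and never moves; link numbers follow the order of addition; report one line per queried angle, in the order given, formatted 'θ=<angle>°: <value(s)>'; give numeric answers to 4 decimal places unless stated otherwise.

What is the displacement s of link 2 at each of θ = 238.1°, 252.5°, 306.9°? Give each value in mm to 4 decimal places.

seg 1 [0°–29.9°] simple-harmonic, h=14: full span → s += 14 → s = 14.0000
seg 2 [29.9°–129.4°] simple-harmonic, h=-14: full span → s += -14 → s = 0.0000
seg 3 [129.4°–219.3°] dwell: s stays 0.0000
seg 4 [219.3°–276.3°] simple-harmonic, h=8: θ=238.1° here. β=18.8, B=57. 8/2·(1 − cos(π·0.3298)) = 1.9619 → s = 1.9619
seg 4 [219.3°–276.3°] simple-harmonic, h=8: θ=252.5° here. β=33.2, B=57. 8/2·(1 − cos(π·0.5825)) = 5.0246 → s = 5.0246
seg 4 [219.3°–276.3°] simple-harmonic, h=8: full span → s += 8 → s = 8.0000
seg 5 [276.3°–360°] cycloidal, h=-8: θ=306.9° here. β=30.6, B=83.7. -8·(0.3656 − sin(2π·0.3656)/(2π)) = -1.9728 → s = 6.0272

θ=238.1°: 1.9619
θ=252.5°: 5.0246
θ=306.9°: 6.0272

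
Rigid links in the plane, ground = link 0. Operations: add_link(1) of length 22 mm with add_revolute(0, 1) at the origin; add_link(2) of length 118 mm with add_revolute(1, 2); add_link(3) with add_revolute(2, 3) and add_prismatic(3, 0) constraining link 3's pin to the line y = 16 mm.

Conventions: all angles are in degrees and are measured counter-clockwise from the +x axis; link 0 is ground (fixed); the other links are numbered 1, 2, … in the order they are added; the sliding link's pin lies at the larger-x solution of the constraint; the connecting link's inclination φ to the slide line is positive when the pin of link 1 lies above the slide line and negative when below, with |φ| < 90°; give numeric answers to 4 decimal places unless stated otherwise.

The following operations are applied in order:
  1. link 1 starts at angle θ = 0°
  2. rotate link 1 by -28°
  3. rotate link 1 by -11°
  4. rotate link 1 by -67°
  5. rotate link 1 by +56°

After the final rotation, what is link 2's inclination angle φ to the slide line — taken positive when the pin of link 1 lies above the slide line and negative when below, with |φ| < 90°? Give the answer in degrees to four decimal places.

geometry: r = 22 mm, L = 118 mm, e = 16 mm; θ starts at 0°
rotate link 1 by -28°: θ ← 0° -28° = -28°
rotate link 1 by -11°: θ ← -28° -11° = -39°
rotate link 1 by -67°: θ ← -39° -67° = -106°
rotate link 1 by +56°: θ ← -106° +56° = -50°
h = r sin θ − e = -16.852978 − 16 = -32.852978
sin φ = h / L = -32.852978 / 118 = -0.27841507
φ = arcsin(-0.27841507) = -16.165634°

-16.1656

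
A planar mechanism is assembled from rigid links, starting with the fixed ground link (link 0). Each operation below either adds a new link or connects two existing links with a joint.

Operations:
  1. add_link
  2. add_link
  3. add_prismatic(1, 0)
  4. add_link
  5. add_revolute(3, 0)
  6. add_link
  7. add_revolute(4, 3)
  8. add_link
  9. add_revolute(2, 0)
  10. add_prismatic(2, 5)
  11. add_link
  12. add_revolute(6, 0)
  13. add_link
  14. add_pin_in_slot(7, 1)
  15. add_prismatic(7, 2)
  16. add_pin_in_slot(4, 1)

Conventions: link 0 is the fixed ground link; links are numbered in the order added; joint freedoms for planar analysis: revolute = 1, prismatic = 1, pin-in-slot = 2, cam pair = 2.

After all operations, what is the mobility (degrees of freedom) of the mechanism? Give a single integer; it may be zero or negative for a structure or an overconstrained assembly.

(L,J1,J2)=(1,0,0); link0 fixed
link1: (2,0,0)
link2: (3,0,0)
P 1-0 [J1]: (3,1,0)
link3: (4,1,0)
R 3-0 [J1]: (4,2,0)
link4: (5,2,0)
R 4-3 [J1]: (5,3,0)
link5: (6,3,0)
R 2-0 [J1]: (6,4,0)
P 2-5 [J1]: (6,5,0)
link6: (7,5,0)
R 6-0 [J1]: (7,6,0)
link7: (8,6,0)
PS 7-1 [J2]: (8,6,1)
P 7-2 [J1]: (8,7,1)
PS 4-1 [J2]: (8,7,2)
Grübler: 3·7 − 2·7 − 2 = 5

M = 5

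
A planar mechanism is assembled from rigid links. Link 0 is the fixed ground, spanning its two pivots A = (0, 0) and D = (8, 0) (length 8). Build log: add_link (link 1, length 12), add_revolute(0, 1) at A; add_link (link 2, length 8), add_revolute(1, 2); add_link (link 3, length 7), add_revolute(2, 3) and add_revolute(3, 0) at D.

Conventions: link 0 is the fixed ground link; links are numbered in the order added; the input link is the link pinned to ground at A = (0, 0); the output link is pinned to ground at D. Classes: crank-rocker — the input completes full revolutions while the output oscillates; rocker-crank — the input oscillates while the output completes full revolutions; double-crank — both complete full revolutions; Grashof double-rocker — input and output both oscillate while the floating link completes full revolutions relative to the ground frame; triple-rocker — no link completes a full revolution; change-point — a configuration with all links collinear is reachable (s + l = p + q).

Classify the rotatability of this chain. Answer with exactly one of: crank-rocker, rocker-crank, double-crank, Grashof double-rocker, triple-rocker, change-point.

lengths: ground=8, input=12, coupler=8, output=7
sorted: s=7 (shortest), l=12 (longest), p+q=16
s + l = 19 vs p + q = 16
s + l > p + q → non-Grashof → no link fully rotates → triple-rocker

triple-rocker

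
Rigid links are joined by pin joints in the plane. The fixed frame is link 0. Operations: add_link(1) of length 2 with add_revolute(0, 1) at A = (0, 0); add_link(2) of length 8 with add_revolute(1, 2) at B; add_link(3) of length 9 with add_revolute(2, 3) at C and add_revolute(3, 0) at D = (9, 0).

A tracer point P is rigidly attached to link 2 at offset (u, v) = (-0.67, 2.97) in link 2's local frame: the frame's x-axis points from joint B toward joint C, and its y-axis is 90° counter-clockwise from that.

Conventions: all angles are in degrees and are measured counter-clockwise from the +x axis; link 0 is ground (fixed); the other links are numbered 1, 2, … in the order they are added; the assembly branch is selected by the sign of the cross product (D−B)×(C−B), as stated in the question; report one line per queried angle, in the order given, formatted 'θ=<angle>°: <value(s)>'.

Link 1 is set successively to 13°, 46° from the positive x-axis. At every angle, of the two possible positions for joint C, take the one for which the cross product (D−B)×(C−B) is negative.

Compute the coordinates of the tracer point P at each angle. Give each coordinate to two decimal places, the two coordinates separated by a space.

A=(0,0), D=(9.00,0)
θ=13°: B = A + 2.00·(cos13°, sin13°) = (1.9487, 0.4499)
θ=13°: |BD| = 7.0656
θ=13°: circle(B,8.00) ∩ circle(D,9.00): a=2.3298, h=7.6532
θ=13°:   candidates: C₊=(4.7611,7.9393) cross=54.075; C₋=(3.7865,-7.3362) cross=-54.075
θ=13°:   branch - wants cross < 0 → take C=(3.7865,-7.3362) (cross=-54.075)
θ=13°: ex = (C−B)/|BC| = (0.2297,-0.9733); ey = (0.9733,0.2297)
θ=13°: P = B + -0.67·ex + 2.97·ey = (4.6854,1.7842)
θ=46°: B = A + 2.00·(cos46°, sin46°) = (1.3893, 1.4387)
θ=46°: |BD| = 7.7455
θ=46°: circle(B,8.00) ∩ circle(D,9.00): a=2.7753, h=7.5032
θ=46°:   candidates: C₊=(5.5100,8.2958) cross=58.116; C₋=(2.7227,-6.4494) cross=-58.116
θ=46°:   branch - wants cross < 0 → take C=(2.7227,-6.4494) (cross=-58.116)
θ=46°: ex = (C−B)/|BC| = (0.1667,-0.9860); ey = (0.9860,0.1667)
θ=46°: P = B + -0.67·ex + 2.97·ey = (4.2061,2.5943)

θ=13°: 4.69 1.78
θ=46°: 4.21 2.59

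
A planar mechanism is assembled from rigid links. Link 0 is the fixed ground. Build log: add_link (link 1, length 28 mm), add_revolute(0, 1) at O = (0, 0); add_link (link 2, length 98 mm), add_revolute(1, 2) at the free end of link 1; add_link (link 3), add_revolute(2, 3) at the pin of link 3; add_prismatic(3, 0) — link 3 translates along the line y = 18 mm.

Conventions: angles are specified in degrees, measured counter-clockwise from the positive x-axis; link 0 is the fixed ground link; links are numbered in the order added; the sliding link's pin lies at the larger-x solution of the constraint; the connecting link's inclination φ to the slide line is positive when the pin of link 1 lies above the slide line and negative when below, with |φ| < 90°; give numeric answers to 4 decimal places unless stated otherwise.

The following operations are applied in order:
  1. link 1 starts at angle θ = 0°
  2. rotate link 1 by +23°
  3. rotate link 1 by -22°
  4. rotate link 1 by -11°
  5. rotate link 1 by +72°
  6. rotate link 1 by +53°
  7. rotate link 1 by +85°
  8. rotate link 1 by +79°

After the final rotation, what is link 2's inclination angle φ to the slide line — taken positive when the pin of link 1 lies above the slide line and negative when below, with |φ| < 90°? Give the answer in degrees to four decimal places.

geometry: r = 28 mm, L = 98 mm, e = 18 mm; θ starts at 0°
rotate link 1 by +23°: θ ← 0° +23° = 23°
rotate link 1 by -22°: θ ← 23° -22° = 1°
rotate link 1 by -11°: θ ← 1° -11° = -10°
rotate link 1 by +72°: θ ← -10° +72° = 62°
rotate link 1 by +53°: θ ← 62° +53° = 115°
rotate link 1 by +85°: θ ← 115° +85° = 200°
rotate link 1 by +79°: θ ← 200° +79° = 279°
h = r sin θ − e = -27.655274 − 18 = -45.655274
sin φ = h / L = -45.655274 / 98 = -0.46587014
φ = arcsin(-0.46587014) = -27.766550°

-27.7666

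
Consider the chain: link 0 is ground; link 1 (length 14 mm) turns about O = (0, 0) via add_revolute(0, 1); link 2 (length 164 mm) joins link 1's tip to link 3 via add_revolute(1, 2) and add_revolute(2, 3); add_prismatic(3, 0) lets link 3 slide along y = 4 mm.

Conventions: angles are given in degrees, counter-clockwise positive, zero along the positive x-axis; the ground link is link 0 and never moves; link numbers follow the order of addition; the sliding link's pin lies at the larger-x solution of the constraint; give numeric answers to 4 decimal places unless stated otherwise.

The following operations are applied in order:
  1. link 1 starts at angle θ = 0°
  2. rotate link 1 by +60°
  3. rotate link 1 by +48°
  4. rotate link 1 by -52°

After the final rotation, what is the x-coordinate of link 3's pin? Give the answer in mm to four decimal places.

geometry: r = 14 mm, L = 164 mm, e = 4 mm; θ starts at 0°
rotate link 1 by +60°: θ ← 0° +60° = 60°
rotate link 1 by +48°: θ ← 60° +48° = 108°
rotate link 1 by -52°: θ ← 108° -52° = 56°
crank pin P = (r cos θ, r sin θ) = (7.828701, 11.606526)
h = r sin θ − e = 11.606526 − 4 = 7.606526
x = r cos θ + √(L² − h²) = 7.828701 + 163.823505 = 171.652206

171.6522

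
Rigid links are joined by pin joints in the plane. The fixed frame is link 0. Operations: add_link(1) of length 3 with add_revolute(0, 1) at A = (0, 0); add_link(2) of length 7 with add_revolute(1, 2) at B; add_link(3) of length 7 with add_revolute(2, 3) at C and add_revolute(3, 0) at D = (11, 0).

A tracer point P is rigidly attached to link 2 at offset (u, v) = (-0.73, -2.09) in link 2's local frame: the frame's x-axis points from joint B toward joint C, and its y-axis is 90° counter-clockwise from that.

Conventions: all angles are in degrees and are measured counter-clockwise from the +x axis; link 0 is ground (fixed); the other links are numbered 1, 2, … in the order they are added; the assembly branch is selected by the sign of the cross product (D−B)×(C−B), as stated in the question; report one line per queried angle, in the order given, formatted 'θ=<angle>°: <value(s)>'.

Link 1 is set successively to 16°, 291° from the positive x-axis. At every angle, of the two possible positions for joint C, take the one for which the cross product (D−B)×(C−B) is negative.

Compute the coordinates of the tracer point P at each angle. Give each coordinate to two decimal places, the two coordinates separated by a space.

A=(0,0), D=(11.00,0)
θ=16°: B = A + 3.00·(cos16°, sin16°) = (2.8838, 0.8269)
θ=16°: |BD| = 8.1582
θ=16°: circle(B,7.00) ∩ circle(D,7.00): a=4.0791, h=5.6887
θ=16°:   candidates: C₊=(7.5185,6.0728) cross=46.409; C₋=(6.3653,-5.2459) cross=-46.409
θ=16°:   branch - wants cross < 0 → take C=(6.3653,-5.2459) (cross=-46.409)
θ=16°: ex = (C−B)/|BC| = (0.4974,-0.8675); ey = (0.8675,0.4974)
θ=16°: P = B + -0.73·ex + -2.09·ey = (0.7075,0.4207)
θ=291°: B = A + 3.00·(cos291°, sin291°) = (1.0751, -2.8007)
θ=291°: |BD| = 10.3125
θ=291°: circle(B,7.00) ∩ circle(D,7.00): a=5.1563, h=4.7342
θ=291°:   candidates: C₊=(4.7518,3.1559) cross=48.822; C₋=(7.3233,-5.9567) cross=-48.822
θ=291°:   branch - wants cross < 0 → take C=(7.3233,-5.9567) (cross=-48.822)
θ=291°: ex = (C−B)/|BC| = (0.8926,-0.4508); ey = (0.4508,0.8926)
θ=291°: P = B + -0.73·ex + -2.09·ey = (-0.5188,-4.3372)

θ=16°: 0.71 0.42
θ=291°: -0.52 -4.34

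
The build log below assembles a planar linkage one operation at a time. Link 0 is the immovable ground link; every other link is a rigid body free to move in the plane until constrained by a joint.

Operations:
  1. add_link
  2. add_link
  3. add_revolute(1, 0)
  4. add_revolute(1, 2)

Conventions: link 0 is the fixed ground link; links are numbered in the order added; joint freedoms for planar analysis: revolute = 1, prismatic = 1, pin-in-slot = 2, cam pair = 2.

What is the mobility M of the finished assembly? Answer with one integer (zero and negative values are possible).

link 0 = ground. State L|J1|J2 = 1|0|0
+link1  2|0|0
+link2  3|0|0
R(1,0) f=1→J1  3|1|0
R(1,2) f=1→J1  3|2|0
M = 3(3−1)−2·2−0 = 6−4−0 = 2

M = 2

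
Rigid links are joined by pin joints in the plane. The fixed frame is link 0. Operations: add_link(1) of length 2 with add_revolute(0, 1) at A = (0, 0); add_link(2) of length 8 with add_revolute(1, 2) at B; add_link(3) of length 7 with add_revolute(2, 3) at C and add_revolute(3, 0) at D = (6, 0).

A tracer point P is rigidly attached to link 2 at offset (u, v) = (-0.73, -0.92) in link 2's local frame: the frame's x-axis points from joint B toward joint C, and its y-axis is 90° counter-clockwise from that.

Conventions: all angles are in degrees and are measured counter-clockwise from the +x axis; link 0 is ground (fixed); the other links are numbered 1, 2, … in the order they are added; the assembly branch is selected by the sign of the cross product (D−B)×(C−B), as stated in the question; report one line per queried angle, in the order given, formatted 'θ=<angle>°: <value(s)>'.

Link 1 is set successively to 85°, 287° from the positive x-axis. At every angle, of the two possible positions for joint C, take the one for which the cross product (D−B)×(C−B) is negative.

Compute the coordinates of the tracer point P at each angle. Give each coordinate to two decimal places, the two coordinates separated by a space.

A=(0,0), D=(6.00,0)
θ=85°: B = A + 2.00·(cos85°, sin85°) = (0.1743, 1.9924)
θ=85°: |BD| = 6.1570
θ=85°: circle(B,8.00) ∩ circle(D,7.00): a=4.2966, h=6.7483
θ=85°:   candidates: C₊=(6.4235,6.9872) cross=41.549; C₋=(2.0560,-5.7832) cross=-41.549
θ=85°:   branch - wants cross < 0 → take C=(2.0560,-5.7832) (cross=-41.549)
θ=85°: ex = (C−B)/|BC| = (0.2352,-0.9719); ey = (0.9719,0.2352)
θ=85°: P = B + -0.73·ex + -0.92·ey = (-0.8916,2.4855)
θ=287°: B = A + 2.00·(cos287°, sin287°) = (0.5847, -1.9126)
θ=287°: |BD| = 5.7431
θ=287°: circle(B,8.00) ∩ circle(D,7.00): a=4.1775, h=6.8227
θ=287°:   candidates: C₊=(2.2516,5.9118) cross=39.183; C₋=(6.7959,-6.9546) cross=-39.183
θ=287°:   branch - wants cross < 0 → take C=(6.7959,-6.9546) (cross=-39.183)
θ=287°: ex = (C−B)/|BC| = (0.7764,-0.6302); ey = (0.6302,0.7764)
θ=287°: P = B + -0.73·ex + -0.92·ey = (-0.5619,-2.1668)

θ=85°: -0.89 2.49
θ=287°: -0.56 -2.17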